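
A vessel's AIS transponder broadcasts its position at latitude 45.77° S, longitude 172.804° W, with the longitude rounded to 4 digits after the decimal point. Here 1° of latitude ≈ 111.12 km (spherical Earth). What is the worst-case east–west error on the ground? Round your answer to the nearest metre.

Rounding to 4 decimal places leaves the longitude within ±5e-05° of the true value.
At latitude 45.77° a degree of longitude spans 111120 m × cos 45.77° = 111120 × 0.6975 ≈ 77510.7 m.
Maximum E–W displacement: 5e-05 × 77510.7 = 3.87553 m.

4 metres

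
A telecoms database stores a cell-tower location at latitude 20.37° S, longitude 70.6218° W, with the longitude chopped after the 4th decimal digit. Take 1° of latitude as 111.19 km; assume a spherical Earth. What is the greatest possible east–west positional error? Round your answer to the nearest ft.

Truncating at 4 decimal places can drop up to a full unit in the last place, so the longitude may be off by as much as 0.0001°.
At latitude 20.37° a degree of longitude spans 111190 m × cos 20.37° = 111190 × 0.9375 ≈ 104237 m.
Maximum E–W displacement: 0.0001 × 104237 = 10.4237 m.
Converting: 10.4237 m × 3.2808 ft/m ≈ 34.198 ft.

34 ft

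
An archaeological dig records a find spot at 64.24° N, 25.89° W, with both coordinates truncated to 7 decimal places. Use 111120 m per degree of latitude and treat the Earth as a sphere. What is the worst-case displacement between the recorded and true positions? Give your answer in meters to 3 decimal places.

Truncating at 7 decimal places can drop up to a full unit in the last place, so each coordinate may be off by as much as 1e-07°.
Latitude error → 1e-07 × 111120 = 0.011112 m along the meridian.
E–W at 64.24°: 1e-07° × 111120 × cos 64.24° = 1e-07 × 111120 × 0.4346 ≈ 0.0048293 m.
Combining orthogonally: (0.011112² + 0.0048293²)^½ ≈ 0.0121161 m.

0.012 meters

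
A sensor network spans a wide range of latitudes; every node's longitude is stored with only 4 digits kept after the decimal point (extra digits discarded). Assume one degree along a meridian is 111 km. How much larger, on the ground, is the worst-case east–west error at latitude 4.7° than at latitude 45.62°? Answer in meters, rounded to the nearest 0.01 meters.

3.30 meters

Truncating at 4 decimal places can drop up to a full unit in the last place, so the longitude may be off by as much as 0.0001°.
Error at 4.7° = 0.0001° × 111000 × cos 4.7° ≈ 11.1 × 0.9966 = 11.063 m.
Error at 45.62° = 0.0001° × 111000 × cos 45.62° ≈ 11.1 × 0.6994 = 7.7635 m.
So the lower-latitude error exceeds the higher by 11.063 − 7.7635 = 3.2992 m.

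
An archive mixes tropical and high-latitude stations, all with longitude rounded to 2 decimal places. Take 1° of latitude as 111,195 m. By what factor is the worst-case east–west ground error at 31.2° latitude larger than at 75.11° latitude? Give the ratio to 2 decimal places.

3.33

Rounding to 2 decimal places leaves the longitude within ±0.005° of the true value.
At 31.2°: 0.005° × 111195 × cos 31.2° = 0.005 × 111195 × 0.8554 ≈ 475.56 m.
At 75.11°: 0.005° × 111195 × cos 75.11° = 0.005 × 111195 × 0.2570 ≈ 142.87 m.
Ratio: 475.56 / 142.87 = cos 31.2° / cos 75.11° ≈ 3.3287.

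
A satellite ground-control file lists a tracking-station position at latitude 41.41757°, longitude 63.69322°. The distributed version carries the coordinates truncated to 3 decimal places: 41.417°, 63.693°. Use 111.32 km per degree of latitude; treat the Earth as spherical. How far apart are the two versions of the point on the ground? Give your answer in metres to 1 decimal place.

Δlat = 41.41757 − 41.417 = +0.00057°; Δlon = 63.69322 − 63.693 = +0.00022°.
N–S: 0.00057° × 111320 m/° = 63.4524 m.
East–west at this latitude: 0.00022° × 111320 × cos 41.417° ≈ 0.00022 × 83480.5 = 18.3657 m.
Distance: √(63.4524² + 18.3657²) ≈ 66.0568 m.

66.1 metres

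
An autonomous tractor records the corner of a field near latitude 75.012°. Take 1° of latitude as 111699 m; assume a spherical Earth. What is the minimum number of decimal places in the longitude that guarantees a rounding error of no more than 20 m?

At 75.012° one degree of longitude covers 111699 × cos 75.012° ≈ 111699 × 0.2586 ≈ 28887.2 m.
N decimal places → at most half a unit in the last place, 0.5 × 10⁻ᴺ° = 28887.2/2 × 10⁻ᴺ m.
Setting 14443.6 × 10⁻ᴺ ≤ 20 gives 10ᴺ ≥ 722.2, i.e. N ≥ 2.86.
N = 2 would give 144 m (too coarse); N = 3 gives 14.4 m ≤ 20 m.

3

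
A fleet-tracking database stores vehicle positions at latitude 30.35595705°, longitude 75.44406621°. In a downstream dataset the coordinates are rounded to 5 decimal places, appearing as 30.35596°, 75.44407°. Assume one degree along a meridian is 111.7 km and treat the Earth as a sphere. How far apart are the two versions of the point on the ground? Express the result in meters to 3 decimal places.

0.492 meters

Δlat = 30.35595705 − 30.35596 = -0.00000295°; Δlon = 75.44406621 − 75.44407 = -0.00000379°.
North–south shift: -0.00000295 × 111700 = -0.329515 m.
E–W at 30.356°: -0.00000379° × 111700 × cos 30.356° = -0.00000379 × 111700 × 0.8629 ≈ -0.365304 m.
Hypotenuse of the two orthogonal shifts: √(0.329515² + 0.365304²) = 0.491962 m.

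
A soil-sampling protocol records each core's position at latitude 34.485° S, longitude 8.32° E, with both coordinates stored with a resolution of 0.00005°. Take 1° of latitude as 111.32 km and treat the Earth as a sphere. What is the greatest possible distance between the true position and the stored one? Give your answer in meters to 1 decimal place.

3.6 meters

With a 0.00005° grid the true value lies within half a step, ±0.00005°/2 = ±2.5e-05°, of the stored one.
N–S: 2.5e-05° × 111320 m/° = 2.783 m.
E–W at 34.485°: 2.5e-05° × 111320 × cos 34.485° = 2.5e-05 × 111320 × 0.8243 ≈ 2.29396 m.
Worst case both components are at the extreme and orthogonal: √(2.783² + 2.29396²) ≈ 3.60657 m.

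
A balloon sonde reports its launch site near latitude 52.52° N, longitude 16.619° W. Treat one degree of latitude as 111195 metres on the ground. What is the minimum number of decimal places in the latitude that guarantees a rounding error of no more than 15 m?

4 decimal places

One degree of latitude covers 111195 m.
With N decimal places the half-ulp bound is 0.5·10⁻ᴺ°, or 0.5·10⁻ᴺ × 111195 m on the ground.
Need 0.5 × 111195 × 10⁻ᴺ ≤ 15 → 10⁻ᴺ ≤ 2.698e-04, so N ≥ 3.57.
N = 3 would give 55.6 m (too coarse); N = 4 gives 5.56 m ≤ 15 m.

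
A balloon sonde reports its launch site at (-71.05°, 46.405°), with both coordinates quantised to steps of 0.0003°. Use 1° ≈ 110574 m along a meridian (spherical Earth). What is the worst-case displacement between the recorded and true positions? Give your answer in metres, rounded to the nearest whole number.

17 metres

With a 0.0003° grid the true value lies within half a step, ±0.0003°/2 = ±0.00015°, of the stored one.
Latitude error → 0.00015 × 110574 = 16.5861 m along the meridian.
E–W at 71.05°: 0.00015° × 110574 × cos 71.05° = 0.00015 × 110574 × 0.3247 ≈ 5.38622 m.
Worst case both components are at the extreme and orthogonal: √(16.5861² + 5.38622²) ≈ 17.4388 m.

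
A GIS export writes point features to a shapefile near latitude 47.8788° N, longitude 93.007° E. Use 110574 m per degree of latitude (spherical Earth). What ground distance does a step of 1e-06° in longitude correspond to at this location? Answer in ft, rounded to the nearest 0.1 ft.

At 47.8788° a degree of longitude is 110574 × cos 47.8788° ≈ 74162.1 m, so 1e-06° corresponds to 0.0741621 m.
In feet: 0.0741621 m ÷ 0.3048 ≈ 0.24331 ft.

0.2 ft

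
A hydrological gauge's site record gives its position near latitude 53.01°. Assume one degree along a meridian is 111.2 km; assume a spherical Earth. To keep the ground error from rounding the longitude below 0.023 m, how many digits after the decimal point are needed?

At 53.01° one degree of longitude covers 111200 × cos 53.01° ≈ 111200 × 0.6017 ≈ 66906.3 m.
N decimal places → at most half a unit in the last place, 0.5 × 10⁻ᴺ° = 66906.3/2 × 10⁻ᴺ m.
Need 0.5 × 66906.3 × 10⁻ᴺ ≤ 0.023 → 10⁻ᴺ ≤ 6.875e-07, so N ≥ 6.16.
At 6 places the error can reach 0.0335 m, but 7 places keeps it to 0.00335 m.

7 decimal places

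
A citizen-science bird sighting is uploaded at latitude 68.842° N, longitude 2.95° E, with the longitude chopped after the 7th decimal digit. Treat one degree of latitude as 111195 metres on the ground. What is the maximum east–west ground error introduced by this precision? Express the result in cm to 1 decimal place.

Truncating at 7 decimal places can drop up to a full unit in the last place, so the longitude may be off by as much as 1e-07°.
Parallels shrink by cos φ, so at 68.842° a degree of longitude is 111195 × 0.3609 ≈ 40134.8 m.
Maximum E–W displacement: 1e-07 × 40134.8 = 0.00401348 m.
That is 0.00401348 m = 0.40135 cm.

0.4 cm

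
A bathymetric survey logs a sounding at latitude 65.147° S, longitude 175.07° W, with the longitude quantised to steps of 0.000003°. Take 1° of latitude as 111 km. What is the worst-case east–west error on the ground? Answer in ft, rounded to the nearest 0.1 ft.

With a 0.000003° grid the true value lies within half a step, ±0.000003°/2 = ±1.5e-06°, of the stored one.
At latitude 65.147° a degree of longitude spans 111000 m × cos 65.147° = 111000 × 0.4203 ≈ 46652.4 m.
East–west error: 1.5e-06° × 46652.4 m/° ≈ 0.0699786 m.
In feet: 0.0699786 m ÷ 0.3048 ≈ 0.22959 ft.

0.2 ft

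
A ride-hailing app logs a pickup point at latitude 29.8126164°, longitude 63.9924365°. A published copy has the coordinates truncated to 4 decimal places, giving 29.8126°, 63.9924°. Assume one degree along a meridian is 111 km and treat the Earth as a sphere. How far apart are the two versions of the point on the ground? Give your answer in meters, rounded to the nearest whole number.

4 meters

The latitude changed by +0.0000164° and the longitude by +0.0000365°.
North–south shift: 0.0000164 × 111000 = 1.8204 m.
East–west at this latitude: 0.0000365° × 111000 × cos 29.8126° ≈ 0.0000365 × 96309.8 = 3.51531 m.
Distance: √(1.8204² + 3.51531²) ≈ 3.95869 m.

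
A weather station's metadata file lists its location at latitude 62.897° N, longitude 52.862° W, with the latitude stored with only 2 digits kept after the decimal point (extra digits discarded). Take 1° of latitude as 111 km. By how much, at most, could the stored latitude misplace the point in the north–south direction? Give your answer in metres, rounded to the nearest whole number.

1110 metres

Truncating at 2 decimal places can drop up to a full unit in the last place, so the latitude may be off by as much as 0.01°.
So the N–S error is at most 0.01 × 111000 = 1110 m.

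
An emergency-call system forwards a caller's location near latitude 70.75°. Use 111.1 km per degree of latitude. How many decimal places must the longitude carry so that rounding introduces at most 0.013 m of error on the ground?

7 decimal places

At 70.75° one degree of longitude covers 111100 × cos 70.75° ≈ 111100 × 0.3297 ≈ 36628.6 m.
Rounding to N decimal places gives at most 0.5 × 10⁻ᴺ degrees of error, i.e. 0.5 × 10⁻ᴺ × 36628.6 m.
Need 0.5 × 36628.6 × 10⁻ᴺ ≤ 0.013 → 10⁻ᴺ ≤ 7.098e-07, so N ≥ 6.15.
So 7 decimal places suffice (0.00183 m); 6 would allow up to 0.0183 m.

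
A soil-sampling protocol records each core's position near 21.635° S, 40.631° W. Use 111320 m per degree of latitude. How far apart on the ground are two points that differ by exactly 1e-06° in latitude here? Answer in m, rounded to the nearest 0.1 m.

0.1 m

Along a meridian 1e-06° is 1e-06 × 111320 = 0.11132 m.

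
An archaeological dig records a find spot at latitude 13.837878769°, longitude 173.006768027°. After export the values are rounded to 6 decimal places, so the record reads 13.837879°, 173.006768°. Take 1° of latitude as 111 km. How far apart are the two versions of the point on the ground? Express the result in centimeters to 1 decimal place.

Δlat = 13.837878769 − 13.837879 = -0.000000231°; Δlon = 173.006768027 − 173.006768 = +0.000000027°.
North–south shift: -0.000000231 × 111000 = -0.025641 m.
East–west at this latitude: 0.000000027° × 111000 × cos 13.8379° ≈ 0.000000027 × 107778 = 0.00291002 m.
Distance: √(0.025641² + 0.00291002²) ≈ 0.0258056 m.
That is 0.0258056 m = 2.5806 cm.

2.6 centimeters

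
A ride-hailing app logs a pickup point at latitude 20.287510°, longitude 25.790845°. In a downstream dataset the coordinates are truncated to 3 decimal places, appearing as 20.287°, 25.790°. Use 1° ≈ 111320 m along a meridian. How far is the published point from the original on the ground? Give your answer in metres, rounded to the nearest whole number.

105 metres

Δlat = 20.287510 − 20.287 = +0.000510°; Δlon = 25.790845 − 25.790 = +0.000845°.
N–S: 0.000510° × 111320 m/° = 56.7732 m.
E–W at 20.287°: 0.000845° × 111320 × cos 20.287° = 0.000845 × 111320 × 0.9380 ≈ 88.2303 m.
Combined displacement = (56.7732² + 88.2303²)^½ ≈ 104.918 m.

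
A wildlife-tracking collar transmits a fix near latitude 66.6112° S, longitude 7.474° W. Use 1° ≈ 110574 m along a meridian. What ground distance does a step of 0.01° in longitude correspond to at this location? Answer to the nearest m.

439 m

At 66.6112° a degree of longitude is 110574 × cos 66.6112° ≈ 43894.4 m, so 0.01° corresponds to 438.944 m.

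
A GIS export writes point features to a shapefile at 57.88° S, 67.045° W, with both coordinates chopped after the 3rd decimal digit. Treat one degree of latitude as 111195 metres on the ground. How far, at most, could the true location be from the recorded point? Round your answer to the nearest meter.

Truncating at 3 decimal places can drop up to a full unit in the last place, so each coordinate may be off by as much as 0.001°.
Latitude error → 0.001 × 111195 = 111.195 m along the meridian.
Longitude error → 0.001 × 111195 × cos 57.88° = 0.001 × 111195 × 0.5317 ≈ 59.1217 m.
The two errors are perpendicular, so the maximum displacement is √(111.195² + 59.1217²) ≈ 125.935 m.

126 meters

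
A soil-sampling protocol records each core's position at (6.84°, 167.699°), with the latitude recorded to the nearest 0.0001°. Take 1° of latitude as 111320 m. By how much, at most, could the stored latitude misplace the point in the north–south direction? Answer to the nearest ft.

Rounding to 4 decimal places leaves the latitude within ±5e-05° of the true value.
Along the meridian that is 5e-05° × 111320 m/° = 5.566 m.
In feet: 5.566 m ÷ 0.3048 ≈ 18.261 ft.

18 ft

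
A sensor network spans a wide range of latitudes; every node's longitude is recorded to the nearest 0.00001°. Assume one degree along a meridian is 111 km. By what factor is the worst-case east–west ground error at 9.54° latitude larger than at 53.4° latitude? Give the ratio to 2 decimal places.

Rounding to 5 decimal places leaves the longitude within ±5e-06° of the true value.
Error at 9.54° = 5e-06° × 111000 × cos 9.54° ≈ 0.555 × 0.9862 = 0.54732 m.
Error at 53.4° = 5e-06° × 111000 × cos 53.4° ≈ 0.555 × 0.5962 = 0.3309 m.
The ratio reduces to cos 9.54° / cos 53.4° = 0.9862/0.5962 ≈ 1.6540.

1.65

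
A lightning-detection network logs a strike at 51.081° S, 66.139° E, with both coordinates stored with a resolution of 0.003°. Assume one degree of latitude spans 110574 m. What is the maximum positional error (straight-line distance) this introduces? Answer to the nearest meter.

196 meters

With a 0.003° grid the true value lies within half a step, ±0.003°/2 = ±0.0015°, of the stored one.
Latitude error → 0.0015 × 110574 = 165.861 m along the meridian.
Longitude error → 0.0015 × 110574 × cos 51.081° = 0.0015 × 110574 × 0.6282 ≈ 104.197 m.
Combining orthogonally: (165.861² + 104.197²)^½ ≈ 195.875 m.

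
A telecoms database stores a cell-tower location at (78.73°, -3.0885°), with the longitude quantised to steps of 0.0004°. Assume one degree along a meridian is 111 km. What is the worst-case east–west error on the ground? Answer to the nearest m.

4 m

With a 0.0004° grid the true value lies within half a step, ±0.0004°/2 = ±0.0002°, of the stored one.
Parallels shrink by cos φ, so at 78.73° a degree of longitude is 111000 × 0.1954 ≈ 21693 m.
East–west error: 0.0002° × 21693 m/° ≈ 4.33861 m.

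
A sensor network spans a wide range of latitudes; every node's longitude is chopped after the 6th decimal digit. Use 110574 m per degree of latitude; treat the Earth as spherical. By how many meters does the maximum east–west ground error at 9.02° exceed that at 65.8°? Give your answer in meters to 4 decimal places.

Truncating at 6 decimal places can drop up to a full unit in the last place, so the longitude may be off by as much as 1e-06°.
At 9.02°: 1e-06° × 110574 × cos 9.02° = 1e-06 × 110574 × 0.9876 ≈ 0.10921 m.
At 65.8°: 1e-06° × 110574 × cos 65.8° = 1e-06 × 110574 × 0.4099 ≈ 0.045327 m.
So the lower-latitude error exceeds the higher by 0.10921 − 0.045327 = 0.06388 m.

0.0639 meters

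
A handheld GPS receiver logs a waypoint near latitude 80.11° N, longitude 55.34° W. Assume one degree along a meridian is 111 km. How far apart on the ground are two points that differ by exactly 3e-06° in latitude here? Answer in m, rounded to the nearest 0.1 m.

0.3 m

Along a meridian 3e-06° is 3e-06 × 111000 = 0.333 m.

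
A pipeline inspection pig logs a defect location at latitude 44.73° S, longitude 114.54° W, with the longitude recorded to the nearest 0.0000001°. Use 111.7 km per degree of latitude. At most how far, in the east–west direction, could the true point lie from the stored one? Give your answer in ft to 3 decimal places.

Rounding to 7 decimal places leaves the longitude within ±5e-08° of the true value.
Parallels shrink by cos φ, so at 44.73° a degree of longitude is 111700 × 0.7104 ≈ 79355.2 m.
Maximum E–W displacement: 5e-08 × 79355.2 = 0.00396776 m.
In feet: 0.00396776 m ÷ 0.3048 ≈ 0.013018 ft.

0.013 ft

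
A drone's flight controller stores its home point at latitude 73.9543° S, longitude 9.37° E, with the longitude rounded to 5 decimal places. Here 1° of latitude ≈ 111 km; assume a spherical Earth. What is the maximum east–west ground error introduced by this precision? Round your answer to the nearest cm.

15 cm

Rounding to 5 decimal places leaves the longitude within ±5e-06° of the true value.
At latitude 73.9543° a degree of longitude spans 111000 m × cos 73.9543° = 111000 × 0.2764 ≈ 30680.8 m.
Maximum E–W displacement: 5e-06 × 30680.8 = 0.153404 m.
That is 0.153404 m = 15.34 cm.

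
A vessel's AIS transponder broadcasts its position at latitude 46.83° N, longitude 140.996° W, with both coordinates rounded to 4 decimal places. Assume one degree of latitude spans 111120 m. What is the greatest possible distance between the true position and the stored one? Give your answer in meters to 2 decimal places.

Rounding to 4 decimal places leaves each coordinate within ±5e-05° of the true value.
North–south component: 5e-05° × 111120 = 5.556 m.
Longitude error → 5e-05 × 111120 × cos 46.83° = 5e-05 × 111120 × 0.6842 ≈ 3.80122 m.
The two errors are perpendicular, so the maximum displacement is √(5.556² + 3.80122²) ≈ 6.7319 m.

6.73 meters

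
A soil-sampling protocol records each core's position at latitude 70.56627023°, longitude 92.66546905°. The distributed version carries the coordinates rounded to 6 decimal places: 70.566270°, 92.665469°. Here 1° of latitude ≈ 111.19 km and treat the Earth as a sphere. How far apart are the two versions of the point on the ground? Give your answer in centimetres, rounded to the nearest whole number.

3 centimetres

The latitude changed by +0.00000023° and the longitude by +0.00000005°.
North–south shift: 0.00000023 × 111190 = 0.0255737 m.
East–west at this latitude: 0.00000005° × 111190 × cos 70.5663° ≈ 0.00000005 × 36994.7 = 0.00184974 m.
Hypotenuse of the two orthogonal shifts: √(0.0255737² + 0.00184974²) = 0.0256405 m.
That is 0.0256405 m = 2.5641 cm.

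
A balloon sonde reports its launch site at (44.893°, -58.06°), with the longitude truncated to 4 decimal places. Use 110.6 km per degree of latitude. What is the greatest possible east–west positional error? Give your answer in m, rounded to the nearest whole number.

8 m

Truncating at 4 decimal places can drop up to a full unit in the last place, so the longitude may be off by as much as 0.0001°.
At latitude 44.893° a degree of longitude spans 110600 m × cos 44.893° = 110600 × 0.7084 ≈ 78351.9 m.
East–west error: 0.0001° × 78351.9 m/° ≈ 7.83519 m.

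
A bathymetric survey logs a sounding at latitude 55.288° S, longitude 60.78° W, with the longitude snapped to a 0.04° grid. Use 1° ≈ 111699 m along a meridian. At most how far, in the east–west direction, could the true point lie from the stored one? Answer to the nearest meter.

1272 meters

With a 0.04° grid the true value lies within half a step, ±0.04°/2 = ±0.02°, of the stored one.
At latitude 55.288° a degree of longitude spans 111699 m × cos 55.288° = 111699 × 0.5695 ≈ 63607.2 m.
Maximum E–W displacement: 0.02 × 63607.2 = 1272.14 m.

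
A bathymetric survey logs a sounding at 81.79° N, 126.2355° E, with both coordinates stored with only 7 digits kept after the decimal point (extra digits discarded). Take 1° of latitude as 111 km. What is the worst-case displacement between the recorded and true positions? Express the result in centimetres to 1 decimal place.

1.1 centimetres

Truncating at 7 decimal places can drop up to a full unit in the last place, so each coordinate may be off by as much as 1e-07°.
North–south component: 1e-07° × 111000 = 0.0111 m.
East–west component at 81.79°: 1e-07° × 111000 × cos 81.79° ≈ 1e-07 × 15851 ≈ 0.0015851 m.
Worst case both components are at the extreme and orthogonal: √(0.0111² + 0.0015851²) ≈ 0.0112126 m.
That is 0.0112126 m = 1.1213 cm.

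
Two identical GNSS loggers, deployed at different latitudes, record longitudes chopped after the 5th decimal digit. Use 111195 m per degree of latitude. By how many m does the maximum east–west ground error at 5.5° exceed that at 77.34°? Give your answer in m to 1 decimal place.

0.9 m

Truncating at 5 decimal places can drop up to a full unit in the last place, so the longitude may be off by as much as 1e-05°.
At 5.5°: 1e-05° × 111195 × cos 5.5° = 1e-05 × 111195 × 0.9954 ≈ 1.1068 m.
At 77.34°: 1e-05° × 111195 × cos 77.34° = 1e-05 × 111195 × 0.2192 ≈ 0.2437 m.
So the lower-latitude error exceeds the higher by 1.1068 − 0.2437 = 0.86313 m.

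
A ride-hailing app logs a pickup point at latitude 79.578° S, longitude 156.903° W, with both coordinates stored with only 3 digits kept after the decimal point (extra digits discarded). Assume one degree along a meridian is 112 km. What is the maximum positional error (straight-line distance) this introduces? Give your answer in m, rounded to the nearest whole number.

Truncating at 3 decimal places can drop up to a full unit in the last place, so each coordinate may be off by as much as 0.001°.
N–S: 0.001° × 112000 m/° = 112 m.
Longitude error → 0.001 × 112000 × cos 79.578° = 0.001 × 112000 × 0.1809 ≈ 20.2604 m.
The two errors are perpendicular, so the maximum displacement is √(112² + 20.2604²) ≈ 113.818 m.

114 m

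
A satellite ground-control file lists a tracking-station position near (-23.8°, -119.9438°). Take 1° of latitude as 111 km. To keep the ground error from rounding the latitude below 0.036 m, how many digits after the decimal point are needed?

7 decimal places

One degree of latitude covers 111000 m.
N decimal places → at most half a unit in the last place, 0.5 × 10⁻ᴺ° = 111000/2 × 10⁻ᴺ m.
Need 0.5 × 111000 × 10⁻ᴺ ≤ 0.036 → 10⁻ᴺ ≤ 6.486e-07, so N ≥ 6.19.
So 7 decimal places suffice (0.00555 m); 6 would allow up to 0.0555 m.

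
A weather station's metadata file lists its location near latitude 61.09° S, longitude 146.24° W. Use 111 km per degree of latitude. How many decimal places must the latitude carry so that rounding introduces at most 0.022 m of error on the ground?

One degree of latitude covers 111000 m.
Rounding to N decimal places gives at most 0.5 × 10⁻ᴺ degrees of error, i.e. 0.5 × 10⁻ᴺ × 111000 m.
Need 0.5 × 111000 × 10⁻ᴺ ≤ 0.022 → 10⁻ᴺ ≤ 3.964e-07, so N ≥ 6.40.
At 6 places the error can reach 0.0555 m, but 7 places keeps it to 0.00555 m.

7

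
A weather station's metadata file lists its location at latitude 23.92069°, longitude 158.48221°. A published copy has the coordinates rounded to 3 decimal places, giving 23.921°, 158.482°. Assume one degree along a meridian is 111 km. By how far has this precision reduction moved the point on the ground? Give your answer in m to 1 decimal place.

40.5 m

Δlat = 23.92069 − 23.921 = -0.00031°; Δlon = 158.48221 − 158.482 = +0.00021°.
North–south shift: -0.00031 × 111000 = -34.41 m.
E–W at 23.921°: 0.00021° × 111000 × cos 23.921° = 0.00021 × 111000 × 0.9141 ≈ 21.3078 m.
Hypotenuse of the two orthogonal shifts: √(34.41² + 21.3078²) = 40.4731 m.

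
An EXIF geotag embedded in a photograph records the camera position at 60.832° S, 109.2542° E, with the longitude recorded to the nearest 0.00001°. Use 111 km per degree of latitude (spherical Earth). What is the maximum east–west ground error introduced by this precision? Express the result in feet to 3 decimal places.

0.887 feet

Rounding to 5 decimal places leaves the longitude within ±5e-06° of the true value.
One degree of longitude at 60.832° is 111000 × cos 60.832° ≈ 111000 × 0.4874 = 54098.3 m.
So at most 5e-06° × 54098.3 ≈ 0.270491 m east–west.
In feet: 0.270491 m ÷ 0.3048 ≈ 0.88744 ft.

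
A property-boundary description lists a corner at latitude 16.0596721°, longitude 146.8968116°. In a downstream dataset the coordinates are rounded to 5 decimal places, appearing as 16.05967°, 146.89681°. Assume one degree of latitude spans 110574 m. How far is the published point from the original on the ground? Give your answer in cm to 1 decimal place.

28.8 cm

The latitude changed by +0.0000021° and the longitude by +0.0000016°.
N–S: 0.0000021° × 110574 m/° = 0.232205 m.
East–west at this latitude: 0.0000016° × 110574 × cos 16.0597° ≈ 0.0000016 × 106259 = 0.170014 m.
Distance: √(0.232205² + 0.170014²) ≈ 0.287792 m.
That is 0.287792 m = 28.779 cm.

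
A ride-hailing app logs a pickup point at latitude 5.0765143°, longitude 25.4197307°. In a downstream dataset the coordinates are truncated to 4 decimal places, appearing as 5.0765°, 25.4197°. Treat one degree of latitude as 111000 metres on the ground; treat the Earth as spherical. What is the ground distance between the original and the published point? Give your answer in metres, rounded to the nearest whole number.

Δlat = 5.0765143 − 5.0765 = +0.0000143°; Δlon = 25.4197307 − 25.4197 = +0.0000307°.
N–S: 0.0000143° × 111000 m/° = 1.5873 m.
East–west at this latitude: 0.0000307° × 111000 × cos 5.0765° ≈ 0.0000307 × 110565 = 3.39433 m.
Distance: √(1.5873² + 3.39433²) ≈ 3.74713 m.

4 metres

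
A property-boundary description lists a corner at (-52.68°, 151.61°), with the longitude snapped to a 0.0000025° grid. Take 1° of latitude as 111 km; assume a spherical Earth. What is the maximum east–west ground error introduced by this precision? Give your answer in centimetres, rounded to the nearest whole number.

With a 0.0000025° grid the true value lies within half a step, ±0.0000025°/2 = ±1.25e-06°, of the stored one.
At latitude 52.68° a degree of longitude spans 111000 m × cos 52.68° = 111000 × 0.6063 ≈ 67295.5 m.
East–west error: 1.25e-06° × 67295.5 m/° ≈ 0.0841194 m.
That is 0.0841194 m = 8.4119 cm.

8 centimetres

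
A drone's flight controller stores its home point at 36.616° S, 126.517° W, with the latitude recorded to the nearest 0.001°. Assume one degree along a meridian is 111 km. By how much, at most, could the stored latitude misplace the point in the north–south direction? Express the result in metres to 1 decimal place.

Rounding to 3 decimal places leaves the latitude within ±0.0005° of the true value.
North–south distance: 0.0005° × 111000 m/° = 55.5 m.

55.5 metres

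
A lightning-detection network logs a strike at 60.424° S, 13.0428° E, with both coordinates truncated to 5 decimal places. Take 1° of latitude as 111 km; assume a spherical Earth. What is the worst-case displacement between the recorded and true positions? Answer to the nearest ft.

4 ft

Truncating at 5 decimal places can drop up to a full unit in the last place, so each coordinate may be off by as much as 1e-05°.
North–south component: 1e-05° × 111000 = 1.11 m.
Longitude error → 1e-05 × 111000 × cos 60.424° = 1e-05 × 111000 × 0.4936 ≈ 0.547871 m.
The two errors are perpendicular, so the maximum displacement is √(1.11² + 0.547871²) ≈ 1.23785 m.
In feet: 1.23785 m ÷ 0.3048 ≈ 4.0612 ft.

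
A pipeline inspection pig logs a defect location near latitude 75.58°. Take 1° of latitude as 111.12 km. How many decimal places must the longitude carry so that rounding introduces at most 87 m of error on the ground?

At 75.58° one degree of longitude covers 111120 × cos 75.58° ≈ 111120 × 0.2490 ≈ 27672 m.
Rounding to N decimal places gives at most 0.5 × 10⁻ᴺ degrees of error, i.e. 0.5 × 10⁻ᴺ × 27672 m.
Need 0.5 × 27672 × 10⁻ᴺ ≤ 87 → 10⁻ᴺ ≤ 6.288e-03, so N ≥ 2.20.
N = 2 would give 138 m (too coarse); N = 3 gives 13.8 m ≤ 87 m.

3 decimal places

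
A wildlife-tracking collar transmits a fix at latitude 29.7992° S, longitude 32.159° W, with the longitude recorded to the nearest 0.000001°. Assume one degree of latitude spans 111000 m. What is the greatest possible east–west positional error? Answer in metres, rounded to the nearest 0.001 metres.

0.048 metres

Rounding to 6 decimal places leaves the longitude within ±5e-07° of the true value.
Parallels shrink by cos φ, so at 29.7992° a degree of longitude is 111000 × 0.8678 ≈ 96322.7 m.
So at most 5e-07° × 96322.7 ≈ 0.0481614 m east–west.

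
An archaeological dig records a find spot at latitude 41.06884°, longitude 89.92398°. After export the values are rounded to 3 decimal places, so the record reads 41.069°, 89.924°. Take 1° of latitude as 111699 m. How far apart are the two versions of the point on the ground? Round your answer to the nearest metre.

18 metres

The latitude changed by -0.00016° and the longitude by -0.00002°.
N–S: -0.00016° × 111699 m/° = -17.8718 m.
E–W at 41.069°: -0.00002° × 111699 × cos 41.069° = -0.00002 × 111699 × 0.7539 ≈ -1.68424 m.
Hypotenuse of the two orthogonal shifts: √(17.8718² + 1.68424²) = 17.951 m.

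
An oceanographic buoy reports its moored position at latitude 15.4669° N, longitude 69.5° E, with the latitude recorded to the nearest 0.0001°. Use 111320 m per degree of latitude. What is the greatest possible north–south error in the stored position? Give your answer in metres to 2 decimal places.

5.57 metres

Rounding to 4 decimal places leaves the latitude within ±5e-05° of the true value.
So the N–S error is at most 5e-05 × 111320 = 5.566 m.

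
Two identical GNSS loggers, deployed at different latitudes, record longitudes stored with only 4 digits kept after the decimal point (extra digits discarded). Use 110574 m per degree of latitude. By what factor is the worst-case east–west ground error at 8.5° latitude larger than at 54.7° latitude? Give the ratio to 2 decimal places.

Truncating at 4 decimal places can drop up to a full unit in the last place, so the longitude may be off by as much as 0.0001°.
At 8.5°: 0.0001° × 110574 × cos 8.5° = 0.0001 × 110574 × 0.9890 ≈ 10.936 m.
At 54.7°: 0.0001° × 110574 × cos 54.7° = 0.0001 × 110574 × 0.5779 ≈ 6.3896 m.
The ratio reduces to cos 8.5° / cos 54.7° = 0.9890/0.5779 ≈ 1.7115.

1.71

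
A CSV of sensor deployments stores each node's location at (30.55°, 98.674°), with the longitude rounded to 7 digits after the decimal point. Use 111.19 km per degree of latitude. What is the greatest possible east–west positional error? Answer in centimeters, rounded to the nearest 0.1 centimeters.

Rounding to 7 decimal places leaves the longitude within ±5e-08° of the true value.
Parallels shrink by cos φ, so at 30.55° a degree of longitude is 111190 × 0.8612 ≈ 95755.3 m.
East–west error: 5e-08° × 95755.3 m/° ≈ 0.00478776 m.
That is 0.00478776 m = 0.47878 cm.

0.5 centimeters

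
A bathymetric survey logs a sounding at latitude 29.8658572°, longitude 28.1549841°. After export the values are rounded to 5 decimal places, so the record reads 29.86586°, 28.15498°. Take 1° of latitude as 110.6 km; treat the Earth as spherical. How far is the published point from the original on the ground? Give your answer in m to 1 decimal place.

0.5 m

The latitude changed by -0.0000028° and the longitude by +0.0000041°.
N–S: -0.0000028° × 110600 m/° = -0.30968 m.
E–W at 29.8659°: 0.0000041° × 110600 × cos 29.8659° = 0.0000041 × 110600 × 0.8672 ≈ 0.393238 m.
Distance: √(0.30968² + 0.393238²) ≈ 0.500537 m.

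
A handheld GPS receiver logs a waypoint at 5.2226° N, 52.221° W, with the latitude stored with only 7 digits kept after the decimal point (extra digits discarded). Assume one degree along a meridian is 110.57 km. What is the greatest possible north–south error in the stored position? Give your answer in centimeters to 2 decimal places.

1.11 centimeters

Truncating at 7 decimal places can drop up to a full unit in the last place, so the latitude may be off by as much as 1e-07°.
So the N–S error is at most 1e-07 × 110570 = 0.011057 m.
That is 0.011057 m = 1.1057 cm.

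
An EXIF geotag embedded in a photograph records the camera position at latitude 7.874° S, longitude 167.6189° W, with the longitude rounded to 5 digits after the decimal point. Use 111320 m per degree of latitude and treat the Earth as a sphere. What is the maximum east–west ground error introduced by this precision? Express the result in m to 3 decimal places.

0.551 m

Rounding to 5 decimal places leaves the longitude within ±5e-06° of the true value.
At latitude 7.874° a degree of longitude spans 111320 m × cos 7.874° = 111320 × 0.9906 ≈ 110270 m.
Maximum E–W displacement: 5e-06 × 110270 = 0.551352 m.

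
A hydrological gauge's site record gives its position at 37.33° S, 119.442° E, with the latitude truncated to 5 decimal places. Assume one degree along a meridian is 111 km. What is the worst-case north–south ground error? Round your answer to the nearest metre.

1 metres

Truncating at 5 decimal places can drop up to a full unit in the last place, so the latitude may be off by as much as 1e-05°.
So the N–S error is at most 1e-05 × 111000 = 1.11 m.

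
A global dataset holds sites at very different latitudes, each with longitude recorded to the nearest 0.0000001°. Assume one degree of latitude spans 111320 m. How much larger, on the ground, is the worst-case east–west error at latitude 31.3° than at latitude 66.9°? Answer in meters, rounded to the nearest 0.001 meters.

Rounding to 7 decimal places leaves the longitude within ±5e-08° of the true value.
At 31.3°: 5e-08° × 111320 × cos 31.3° = 5e-08 × 111320 × 0.8545 ≈ 0.0047559 m.
At 66.9°: 5e-08° × 111320 × cos 66.9° = 5e-08 × 111320 × 0.3923 ≈ 0.0021837 m.
So the lower-latitude error exceeds the higher by 0.0047559 − 0.0021837 = 0.0025722 m.

0.003 meters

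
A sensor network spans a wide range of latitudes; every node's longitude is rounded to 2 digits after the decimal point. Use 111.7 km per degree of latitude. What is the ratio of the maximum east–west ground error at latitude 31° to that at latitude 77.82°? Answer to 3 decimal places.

4.063

Rounding to 2 decimal places leaves the longitude within ±0.005° of the true value.
Error at 31° = 0.005° × 111700 × cos 31° ≈ 558.5 × 0.8572 = 478.73 m.
At 77.82°: 0.005° × 111700 × cos 77.82° = 0.005 × 111700 × 0.2110 ≈ 117.83 m.
Ratio: 478.73 / 117.83 = cos 31° / cos 77.82° ≈ 4.0627.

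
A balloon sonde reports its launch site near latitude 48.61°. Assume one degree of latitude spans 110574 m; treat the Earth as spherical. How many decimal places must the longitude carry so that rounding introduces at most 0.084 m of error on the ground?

At 48.61° one degree of longitude covers 110574 × cos 48.61° ≈ 110574 × 0.6612 ≈ 73109.4 m.
With N decimal places the half-ulp bound is 0.5·10⁻ᴺ°, or 0.5·10⁻ᴺ × 73109.4 m on the ground.
Setting 36554.7 × 10⁻ᴺ ≤ 0.084 gives 10ᴺ ≥ 4.352e+05, i.e. N ≥ 5.64.
At 5 places the error can reach 0.366 m, but 6 places keeps it to 0.0366 m.

6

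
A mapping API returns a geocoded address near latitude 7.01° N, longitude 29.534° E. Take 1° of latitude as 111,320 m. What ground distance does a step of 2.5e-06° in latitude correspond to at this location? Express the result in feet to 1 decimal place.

0.9 feet

2.5e-06° × 111320 m/° = 0.2783 m.
Converting: 0.2783 m × 3.2808 ft/m ≈ 0.91306 ft.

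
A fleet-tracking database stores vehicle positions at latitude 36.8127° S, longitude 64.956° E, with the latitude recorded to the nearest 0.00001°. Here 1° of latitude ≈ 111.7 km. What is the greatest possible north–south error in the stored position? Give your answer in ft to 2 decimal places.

Rounding to 5 decimal places leaves the latitude within ±5e-06° of the true value.
So the N–S error is at most 5e-06 × 111700 = 0.5585 m.
Converting: 0.5585 m × 3.2808 ft/m ≈ 1.8323 ft.

1.83 ft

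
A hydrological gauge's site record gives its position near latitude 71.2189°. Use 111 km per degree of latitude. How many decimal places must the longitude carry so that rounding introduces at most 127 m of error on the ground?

3 decimal places

At 71.2189° one degree of longitude covers 111000 × cos 71.2189° ≈ 111000 × 0.3220 ≈ 35736.8 m.
N decimal places → at most half a unit in the last place, 0.5 × 10⁻ᴺ° = 35736.8/2 × 10⁻ᴺ m.
Setting 17868.4 × 10⁻ᴺ ≤ 127 gives 10ᴺ ≥ 140.7, i.e. N ≥ 2.15.
At 2 places the error can reach 179 m, but 3 places keeps it to 17.9 m.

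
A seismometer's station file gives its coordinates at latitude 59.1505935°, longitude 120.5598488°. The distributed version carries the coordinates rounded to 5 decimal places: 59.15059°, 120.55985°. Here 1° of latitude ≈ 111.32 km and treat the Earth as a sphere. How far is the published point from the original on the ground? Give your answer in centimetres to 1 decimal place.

Δlat = 59.1505935 − 59.15059 = +0.0000035°; Δlon = 120.5598488 − 120.55985 = -0.0000012°.
N–S: 0.0000035° × 111320 m/° = 0.38962 m.
E–W at 59.1506°: -0.0000012° × 111320 × cos 59.1506° = -0.0000012 × 111320 × 0.5128 ≈ -0.0684997 m.
Distance: √(0.38962² + 0.0684997²) ≈ 0.395596 m.
That is 0.395596 m = 39.56 cm.

39.6 centimetres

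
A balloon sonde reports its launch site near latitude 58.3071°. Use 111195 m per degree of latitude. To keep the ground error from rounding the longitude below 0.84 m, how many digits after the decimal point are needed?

5

At 58.3071° one degree of longitude covers 111195 × cos 58.3071° ≈ 111195 × 0.5254 ≈ 58418.1 m.
N decimal places → at most half a unit in the last place, 0.5 × 10⁻ᴺ° = 58418.1/2 × 10⁻ᴺ m.
Need 0.5 × 58418.1 × 10⁻ᴺ ≤ 0.84 → 10⁻ᴺ ≤ 2.876e-05, so N ≥ 4.54.
So 5 decimal places suffice (0.292 m); 4 would allow up to 2.92 m.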